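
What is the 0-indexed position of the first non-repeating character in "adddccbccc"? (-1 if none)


Input: adddccbccc
Character frequencies:
  'a': 1
  'b': 1
  'c': 5
  'd': 3
Scanning left to right for freq == 1:
  Position 0 ('a'): unique! => answer = 0

0


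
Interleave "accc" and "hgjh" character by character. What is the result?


Interleaving "accc" and "hgjh":
  Position 0: 'a' from first, 'h' from second => "ah"
  Position 1: 'c' from first, 'g' from second => "cg"
  Position 2: 'c' from first, 'j' from second => "cj"
  Position 3: 'c' from first, 'h' from second => "ch"
Result: ahcgcjch

ahcgcjch


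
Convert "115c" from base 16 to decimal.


Input: "115c" in base 16
Positional expansion:
  Digit '1' (value 1) x 16^3 = 4096
  Digit '1' (value 1) x 16^2 = 256
  Digit '5' (value 5) x 16^1 = 80
  Digit 'c' (value 12) x 16^0 = 12
Sum = 4444

4444


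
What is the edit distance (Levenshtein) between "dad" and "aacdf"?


Computing edit distance: "dad" -> "aacdf"
DP table:
           a    a    c    d    f
      0    1    2    3    4    5
  d   1    1    2    3    3    4
  a   2    1    1    2    3    4
  d   3    2    2    2    2    3
Edit distance = dp[3][5] = 3

3


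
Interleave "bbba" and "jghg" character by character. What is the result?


Interleaving "bbba" and "jghg":
  Position 0: 'b' from first, 'j' from second => "bj"
  Position 1: 'b' from first, 'g' from second => "bg"
  Position 2: 'b' from first, 'h' from second => "bh"
  Position 3: 'a' from first, 'g' from second => "ag"
Result: bjbgbhag

bjbgbhag


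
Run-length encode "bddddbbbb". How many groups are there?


Input: bddddbbbb
Scanning for consecutive runs:
  Group 1: 'b' x 1 (positions 0-0)
  Group 2: 'd' x 4 (positions 1-4)
  Group 3: 'b' x 4 (positions 5-8)
Total groups: 3

3


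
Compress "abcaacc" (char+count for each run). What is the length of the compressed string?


Input: abcaacc
Runs:
  'a' x 1 => "a1"
  'b' x 1 => "b1"
  'c' x 1 => "c1"
  'a' x 2 => "a2"
  'c' x 2 => "c2"
Compressed: "a1b1c1a2c2"
Compressed length: 10

10


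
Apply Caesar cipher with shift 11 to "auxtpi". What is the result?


Caesar cipher: shift "auxtpi" by 11
  'a' (pos 0) + 11 = pos 11 = 'l'
  'u' (pos 20) + 11 = pos 5 = 'f'
  'x' (pos 23) + 11 = pos 8 = 'i'
  't' (pos 19) + 11 = pos 4 = 'e'
  'p' (pos 15) + 11 = pos 0 = 'a'
  'i' (pos 8) + 11 = pos 19 = 't'
Result: lfieat

lfieat


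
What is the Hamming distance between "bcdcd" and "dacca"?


Comparing "bcdcd" and "dacca" position by position:
  Position 0: 'b' vs 'd' => differ
  Position 1: 'c' vs 'a' => differ
  Position 2: 'd' vs 'c' => differ
  Position 3: 'c' vs 'c' => same
  Position 4: 'd' vs 'a' => differ
Total differences (Hamming distance): 4

4


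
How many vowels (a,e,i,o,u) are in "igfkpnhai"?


Input: igfkpnhai
Checking each character:
  'i' at position 0: vowel (running total: 1)
  'g' at position 1: consonant
  'f' at position 2: consonant
  'k' at position 3: consonant
  'p' at position 4: consonant
  'n' at position 5: consonant
  'h' at position 6: consonant
  'a' at position 7: vowel (running total: 2)
  'i' at position 8: vowel (running total: 3)
Total vowels: 3

3


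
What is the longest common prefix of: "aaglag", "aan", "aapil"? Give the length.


Words: aaglag, aan, aapil
  Position 0: all 'a' => match
  Position 1: all 'a' => match
  Position 2: ('g', 'n', 'p') => mismatch, stop
LCP = "aa" (length 2)

2


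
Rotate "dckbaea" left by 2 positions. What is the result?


Input: "dckbaea", rotate left by 2
First 2 characters: "dc"
Remaining characters: "kbaea"
Concatenate remaining + first: "kbaea" + "dc" = "kbaeadc"

kbaeadc


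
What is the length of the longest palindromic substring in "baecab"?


Input: "baecab"
Checking substrings for palindromes:
  No multi-char palindromic substrings found
Longest palindromic substring: "b" with length 1

1


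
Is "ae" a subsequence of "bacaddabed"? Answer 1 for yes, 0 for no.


Check if "ae" is a subsequence of "bacaddabed"
Greedy scan:
  Position 0 ('b'): no match needed
  Position 1 ('a'): matches sub[0] = 'a'
  Position 2 ('c'): no match needed
  Position 3 ('a'): no match needed
  Position 4 ('d'): no match needed
  Position 5 ('d'): no match needed
  Position 6 ('a'): no match needed
  Position 7 ('b'): no match needed
  Position 8 ('e'): matches sub[1] = 'e'
  Position 9 ('d'): no match needed
All 2 characters matched => is a subsequence

1


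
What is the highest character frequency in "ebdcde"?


Input: ebdcde
Character counts:
  'b': 1
  'c': 1
  'd': 2
  'e': 2
Maximum frequency: 2

2


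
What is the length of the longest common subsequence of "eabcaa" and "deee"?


LCS of "eabcaa" and "deee"
DP table:
           d    e    e    e
      0    0    0    0    0
  e   0    0    1    1    1
  a   0    0    1    1    1
  b   0    0    1    1    1
  c   0    0    1    1    1
  a   0    0    1    1    1
  a   0    0    1    1    1
LCS length = dp[6][4] = 1

1


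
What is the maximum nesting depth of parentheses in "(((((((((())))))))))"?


Input: "(((((((((())))))))))"
Tracking depth:
  Position 0 '(': depth becomes 1
  Position 1 '(': depth becomes 2
  Position 2 '(': depth becomes 3
  Position 3 '(': depth becomes 4
  Position 4 '(': depth becomes 5
  Position 5 '(': depth becomes 6
  Position 6 '(': depth becomes 7
  Position 7 '(': depth becomes 8
  Position 8 '(': depth becomes 9
  Position 9 '(': depth becomes 10
  Position 10 ')': depth becomes 9
  Position 11 ')': depth becomes 8
  Position 12 ')': depth becomes 7
  Position 13 ')': depth becomes 6
  Position 14 ')': depth becomes 5
  Position 15 ')': depth becomes 4
  Position 16 ')': depth becomes 3
  Position 17 ')': depth becomes 2
  Position 18 ')': depth becomes 1
  Position 19 ')': depth becomes 0
Maximum depth reached: 10

10


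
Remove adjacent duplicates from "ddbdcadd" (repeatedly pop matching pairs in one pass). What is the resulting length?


Input: ddbdcadd
Stack-based adjacent duplicate removal:
  Read 'd': push. Stack: d
  Read 'd': matches stack top 'd' => pop. Stack: (empty)
  Read 'b': push. Stack: b
  Read 'd': push. Stack: bd
  Read 'c': push. Stack: bdc
  Read 'a': push. Stack: bdca
  Read 'd': push. Stack: bdcad
  Read 'd': matches stack top 'd' => pop. Stack: bdca
Final stack: "bdca" (length 4)

4


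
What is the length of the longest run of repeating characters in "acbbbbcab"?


Input: "acbbbbcab"
Scanning for longest run:
  Position 1 ('c'): new char, reset run to 1
  Position 2 ('b'): new char, reset run to 1
  Position 3 ('b'): continues run of 'b', length=2
  Position 4 ('b'): continues run of 'b', length=3
  Position 5 ('b'): continues run of 'b', length=4
  Position 6 ('c'): new char, reset run to 1
  Position 7 ('a'): new char, reset run to 1
  Position 8 ('b'): new char, reset run to 1
Longest run: 'b' with length 4

4


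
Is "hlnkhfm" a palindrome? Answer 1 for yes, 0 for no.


Input: hlnkhfm
Reversed: mfhknlh
  Compare pos 0 ('h') with pos 6 ('m'): MISMATCH
  Compare pos 1 ('l') with pos 5 ('f'): MISMATCH
  Compare pos 2 ('n') with pos 4 ('h'): MISMATCH
Result: not a palindrome

0


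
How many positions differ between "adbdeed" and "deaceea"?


Comparing "adbdeed" and "deaceea" position by position:
  Position 0: 'a' vs 'd' => DIFFER
  Position 1: 'd' vs 'e' => DIFFER
  Position 2: 'b' vs 'a' => DIFFER
  Position 3: 'd' vs 'c' => DIFFER
  Position 4: 'e' vs 'e' => same
  Position 5: 'e' vs 'e' => same
  Position 6: 'd' vs 'a' => DIFFER
Positions that differ: 5

5


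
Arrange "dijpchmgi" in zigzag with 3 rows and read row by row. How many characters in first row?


Zigzag "dijpchmgi" into 3 rows:
Placing characters:
  'd' => row 0
  'i' => row 1
  'j' => row 2
  'p' => row 1
  'c' => row 0
  'h' => row 1
  'm' => row 2
  'g' => row 1
  'i' => row 0
Rows:
  Row 0: "dci"
  Row 1: "iphg"
  Row 2: "jm"
First row length: 3

3


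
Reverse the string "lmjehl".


Input: lmjehl
Reading characters right to left:
  Position 5: 'l'
  Position 4: 'h'
  Position 3: 'e'
  Position 2: 'j'
  Position 1: 'm'
  Position 0: 'l'
Reversed: lhejml

lhejml


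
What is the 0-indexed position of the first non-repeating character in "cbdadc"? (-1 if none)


Input: cbdadc
Character frequencies:
  'a': 1
  'b': 1
  'c': 2
  'd': 2
Scanning left to right for freq == 1:
  Position 0 ('c'): freq=2, skip
  Position 1 ('b'): unique! => answer = 1

1


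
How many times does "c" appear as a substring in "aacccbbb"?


Searching for "c" in "aacccbbb"
Scanning each position:
  Position 0: "a" => no
  Position 1: "a" => no
  Position 2: "c" => MATCH
  Position 3: "c" => MATCH
  Position 4: "c" => MATCH
  Position 5: "b" => no
  Position 6: "b" => no
  Position 7: "b" => no
Total occurrences: 3

3


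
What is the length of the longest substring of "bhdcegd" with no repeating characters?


Input: "bhdcegd"
Sliding window (track last position of each char):
  Position 0 ('b'): window [0,0] length 1 -- new best
  Position 1 ('h'): window [0,1] length 2 -- new best
  Position 2 ('d'): window [0,2] length 3 -- new best
  Position 3 ('c'): window [0,3] length 4 -- new best
  Position 4 ('e'): window [0,4] length 5 -- new best
  Position 5 ('g'): window [0,5] length 6 -- new best
  Position 6 ('d'): repeat (last at 2), move window start to 3
  Position 6 ('d'): window [3,6] length 4
Longest substring with no repeats: "bhdceg" with length 6

6


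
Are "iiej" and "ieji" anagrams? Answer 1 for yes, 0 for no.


Strings: "iiej", "ieji"
Sorted first:  eiij
Sorted second: eiij
Sorted forms match => anagrams

1


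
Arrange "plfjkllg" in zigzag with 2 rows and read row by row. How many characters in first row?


Zigzag "plfjkllg" into 2 rows:
Placing characters:
  'p' => row 0
  'l' => row 1
  'f' => row 0
  'j' => row 1
  'k' => row 0
  'l' => row 1
  'l' => row 0
  'g' => row 1
Rows:
  Row 0: "pfkl"
  Row 1: "ljlg"
First row length: 4

4


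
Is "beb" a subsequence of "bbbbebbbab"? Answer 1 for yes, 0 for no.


Check if "beb" is a subsequence of "bbbbebbbab"
Greedy scan:
  Position 0 ('b'): matches sub[0] = 'b'
  Position 1 ('b'): no match needed
  Position 2 ('b'): no match needed
  Position 3 ('b'): no match needed
  Position 4 ('e'): matches sub[1] = 'e'
  Position 5 ('b'): matches sub[2] = 'b'
  Position 6 ('b'): no match needed
  Position 7 ('b'): no match needed
  Position 8 ('a'): no match needed
  Position 9 ('b'): no match needed
All 3 characters matched => is a subsequence

1


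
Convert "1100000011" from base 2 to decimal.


Input: "1100000011" in base 2
Positional expansion:
  Digit '1' (value 1) x 2^9 = 512
  Digit '1' (value 1) x 2^8 = 256
  Digit '0' (value 0) x 2^7 = 0
  Digit '0' (value 0) x 2^6 = 0
  Digit '0' (value 0) x 2^5 = 0
  Digit '0' (value 0) x 2^4 = 0
  Digit '0' (value 0) x 2^3 = 0
  Digit '0' (value 0) x 2^2 = 0
  Digit '1' (value 1) x 2^1 = 2
  Digit '1' (value 1) x 2^0 = 1
Sum = 771

771


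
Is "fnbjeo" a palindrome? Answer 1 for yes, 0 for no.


Input: fnbjeo
Reversed: oejbnf
  Compare pos 0 ('f') with pos 5 ('o'): MISMATCH
  Compare pos 1 ('n') with pos 4 ('e'): MISMATCH
  Compare pos 2 ('b') with pos 3 ('j'): MISMATCH
Result: not a palindrome

0


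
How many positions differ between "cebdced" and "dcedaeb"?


Comparing "cebdced" and "dcedaeb" position by position:
  Position 0: 'c' vs 'd' => DIFFER
  Position 1: 'e' vs 'c' => DIFFER
  Position 2: 'b' vs 'e' => DIFFER
  Position 3: 'd' vs 'd' => same
  Position 4: 'c' vs 'a' => DIFFER
  Position 5: 'e' vs 'e' => same
  Position 6: 'd' vs 'b' => DIFFER
Positions that differ: 5

5


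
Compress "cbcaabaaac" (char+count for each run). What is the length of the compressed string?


Input: cbcaabaaac
Runs:
  'c' x 1 => "c1"
  'b' x 1 => "b1"
  'c' x 1 => "c1"
  'a' x 2 => "a2"
  'b' x 1 => "b1"
  'a' x 3 => "a3"
  'c' x 1 => "c1"
Compressed: "c1b1c1a2b1a3c1"
Compressed length: 14

14


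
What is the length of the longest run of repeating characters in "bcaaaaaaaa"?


Input: "bcaaaaaaaa"
Scanning for longest run:
  Position 1 ('c'): new char, reset run to 1
  Position 2 ('a'): new char, reset run to 1
  Position 3 ('a'): continues run of 'a', length=2
  Position 4 ('a'): continues run of 'a', length=3
  Position 5 ('a'): continues run of 'a', length=4
  Position 6 ('a'): continues run of 'a', length=5
  Position 7 ('a'): continues run of 'a', length=6
  Position 8 ('a'): continues run of 'a', length=7
  Position 9 ('a'): continues run of 'a', length=8
Longest run: 'a' with length 8

8


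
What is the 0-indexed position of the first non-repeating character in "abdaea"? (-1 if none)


Input: abdaea
Character frequencies:
  'a': 3
  'b': 1
  'd': 1
  'e': 1
Scanning left to right for freq == 1:
  Position 0 ('a'): freq=3, skip
  Position 1 ('b'): unique! => answer = 1

1


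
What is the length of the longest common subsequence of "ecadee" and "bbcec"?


LCS of "ecadee" and "bbcec"
DP table:
           b    b    c    e    c
      0    0    0    0    0    0
  e   0    0    0    0    1    1
  c   0    0    0    1    1    2
  a   0    0    0    1    1    2
  d   0    0    0    1    1    2
  e   0    0    0    1    2    2
  e   0    0    0    1    2    2
LCS length = dp[6][5] = 2

2


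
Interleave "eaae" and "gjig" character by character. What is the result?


Interleaving "eaae" and "gjig":
  Position 0: 'e' from first, 'g' from second => "eg"
  Position 1: 'a' from first, 'j' from second => "aj"
  Position 2: 'a' from first, 'i' from second => "ai"
  Position 3: 'e' from first, 'g' from second => "eg"
Result: egajaieg

egajaieg


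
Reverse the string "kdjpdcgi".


Input: kdjpdcgi
Reading characters right to left:
  Position 7: 'i'
  Position 6: 'g'
  Position 5: 'c'
  Position 4: 'd'
  Position 3: 'p'
  Position 2: 'j'
  Position 1: 'd'
  Position 0: 'k'
Reversed: igcdpjdk

igcdpjdk


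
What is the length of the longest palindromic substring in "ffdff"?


Input: "ffdff"
Checking substrings for palindromes:
  [0:5] "ffdff" (len 5) => palindrome
  [1:4] "fdf" (len 3) => palindrome
  [0:2] "ff" (len 2) => palindrome
  [3:5] "ff" (len 2) => palindrome
Longest palindromic substring: "ffdff" with length 5

5


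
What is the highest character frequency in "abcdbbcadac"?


Input: abcdbbcadac
Character counts:
  'a': 3
  'b': 3
  'c': 3
  'd': 2
Maximum frequency: 3

3


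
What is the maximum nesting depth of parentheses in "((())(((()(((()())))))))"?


Input: "((())(((()(((()())))))))"
Tracking depth:
  Position 0 '(': depth becomes 1
  Position 1 '(': depth becomes 2
  Position 2 '(': depth becomes 3
  Position 3 ')': depth becomes 2
  Position 4 ')': depth becomes 1
  Position 5 '(': depth becomes 2
  Position 6 '(': depth becomes 3
  Position 7 '(': depth becomes 4
  Position 8 '(': depth becomes 5
  Position 9 ')': depth becomes 4
  Position 10 '(': depth becomes 5
  Position 11 '(': depth becomes 6
  Position 12 '(': depth becomes 7
  Position 13 '(': depth becomes 8
  Position 14 ')': depth becomes 7
  Position 15 '(': depth becomes 8
  Position 16 ')': depth becomes 7
  Position 17 ')': depth becomes 6
  Position 18 ')': depth becomes 5
  Position 19 ')': depth becomes 4
  Position 20 ')': depth becomes 3
  Position 21 ')': depth becomes 2
  Position 22 ')': depth becomes 1
  Position 23 ')': depth becomes 0
Maximum depth reached: 8

8


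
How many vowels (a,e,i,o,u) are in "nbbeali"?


Input: nbbeali
Checking each character:
  'n' at position 0: consonant
  'b' at position 1: consonant
  'b' at position 2: consonant
  'e' at position 3: vowel (running total: 1)
  'a' at position 4: vowel (running total: 2)
  'l' at position 5: consonant
  'i' at position 6: vowel (running total: 3)
Total vowels: 3

3


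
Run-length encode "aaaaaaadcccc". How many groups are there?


Input: aaaaaaadcccc
Scanning for consecutive runs:
  Group 1: 'a' x 7 (positions 0-6)
  Group 2: 'd' x 1 (positions 7-7)
  Group 3: 'c' x 4 (positions 8-11)
Total groups: 3

3


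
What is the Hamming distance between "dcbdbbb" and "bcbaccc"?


Comparing "dcbdbbb" and "bcbaccc" position by position:
  Position 0: 'd' vs 'b' => differ
  Position 1: 'c' vs 'c' => same
  Position 2: 'b' vs 'b' => same
  Position 3: 'd' vs 'a' => differ
  Position 4: 'b' vs 'c' => differ
  Position 5: 'b' vs 'c' => differ
  Position 6: 'b' vs 'c' => differ
Total differences (Hamming distance): 5

5


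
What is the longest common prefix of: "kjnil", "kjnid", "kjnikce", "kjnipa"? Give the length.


Words: kjnil, kjnid, kjnikce, kjnipa
  Position 0: all 'k' => match
  Position 1: all 'j' => match
  Position 2: all 'n' => match
  Position 3: all 'i' => match
  Position 4: ('l', 'd', 'k', 'p') => mismatch, stop
LCP = "kjni" (length 4)

4


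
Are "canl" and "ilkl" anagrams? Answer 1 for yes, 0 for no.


Strings: "canl", "ilkl"
Sorted first:  acln
Sorted second: ikll
Differ at position 0: 'a' vs 'i' => not anagrams

0


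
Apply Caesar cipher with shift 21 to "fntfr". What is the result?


Caesar cipher: shift "fntfr" by 21
  'f' (pos 5) + 21 = pos 0 = 'a'
  'n' (pos 13) + 21 = pos 8 = 'i'
  't' (pos 19) + 21 = pos 14 = 'o'
  'f' (pos 5) + 21 = pos 0 = 'a'
  'r' (pos 17) + 21 = pos 12 = 'm'
Result: aioam

aioam


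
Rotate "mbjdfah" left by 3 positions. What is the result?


Input: "mbjdfah", rotate left by 3
First 3 characters: "mbj"
Remaining characters: "dfah"
Concatenate remaining + first: "dfah" + "mbj" = "dfahmbj"

dfahmbj


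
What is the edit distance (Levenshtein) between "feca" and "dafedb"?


Computing edit distance: "feca" -> "dafedb"
DP table:
           d    a    f    e    d    b
      0    1    2    3    4    5    6
  f   1    1    2    2    3    4    5
  e   2    2    2    3    2    3    4
  c   3    3    3    3    3    3    4
  a   4    4    3    4    4    4    4
Edit distance = dp[4][6] = 4

4


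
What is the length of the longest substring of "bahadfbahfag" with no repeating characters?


Input: "bahadfbahfag"
Sliding window (track last position of each char):
  Position 0 ('b'): window [0,0] length 1 -- new best
  Position 1 ('a'): window [0,1] length 2 -- new best
  Position 2 ('h'): window [0,2] length 3 -- new best
  Position 3 ('a'): repeat (last at 1), move window start to 2
  Position 3 ('a'): window [2,3] length 2
  Position 4 ('d'): window [2,4] length 3
  Position 5 ('f'): window [2,5] length 4 -- new best
  Position 6 ('b'): window [2,6] length 5 -- new best
  Position 7 ('a'): repeat (last at 3), move window start to 4
  Position 7 ('a'): window [4,7] length 4
  Position 8 ('h'): window [4,8] length 5
  Position 9 ('f'): repeat (last at 5), move window start to 6
  Position 9 ('f'): window [6,9] length 4
  Position 10 ('a'): repeat (last at 7), move window start to 8
  Position 10 ('a'): window [8,10] length 3
  Position 11 ('g'): window [8,11] length 4
Longest substring with no repeats: "hadfb" with length 5

5


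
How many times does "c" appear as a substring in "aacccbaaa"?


Searching for "c" in "aacccbaaa"
Scanning each position:
  Position 0: "a" => no
  Position 1: "a" => no
  Position 2: "c" => MATCH
  Position 3: "c" => MATCH
  Position 4: "c" => MATCH
  Position 5: "b" => no
  Position 6: "a" => no
  Position 7: "a" => no
  Position 8: "a" => no
Total occurrences: 3

3


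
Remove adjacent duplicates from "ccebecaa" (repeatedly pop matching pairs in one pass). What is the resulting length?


Input: ccebecaa
Stack-based adjacent duplicate removal:
  Read 'c': push. Stack: c
  Read 'c': matches stack top 'c' => pop. Stack: (empty)
  Read 'e': push. Stack: e
  Read 'b': push. Stack: eb
  Read 'e': push. Stack: ebe
  Read 'c': push. Stack: ebec
  Read 'a': push. Stack: ebeca
  Read 'a': matches stack top 'a' => pop. Stack: ebec
Final stack: "ebec" (length 4)

4


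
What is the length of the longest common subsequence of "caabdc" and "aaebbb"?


LCS of "caabdc" and "aaebbb"
DP table:
           a    a    e    b    b    b
      0    0    0    0    0    0    0
  c   0    0    0    0    0    0    0
  a   0    1    1    1    1    1    1
  a   0    1    2    2    2    2    2
  b   0    1    2    2    3    3    3
  d   0    1    2    2    3    3    3
  c   0    1    2    2    3    3    3
LCS length = dp[6][6] = 3

3


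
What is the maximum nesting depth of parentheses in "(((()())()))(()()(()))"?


Input: "(((()())()))(()()(()))"
Tracking depth:
  Position 0 '(': depth becomes 1
  Position 1 '(': depth becomes 2
  Position 2 '(': depth becomes 3
  Position 3 '(': depth becomes 4
  Position 4 ')': depth becomes 3
  Position 5 '(': depth becomes 4
  Position 6 ')': depth becomes 3
  Position 7 ')': depth becomes 2
  Position 8 '(': depth becomes 3
  Position 9 ')': depth becomes 2
  Position 10 ')': depth becomes 1
  Position 11 ')': depth becomes 0
  Position 12 '(': depth becomes 1
  Position 13 '(': depth becomes 2
  Position 14 ')': depth becomes 1
  Position 15 '(': depth becomes 2
  Position 16 ')': depth becomes 1
  Position 17 '(': depth becomes 2
  Position 18 '(': depth becomes 3
  Position 19 ')': depth becomes 2
  Position 20 ')': depth becomes 1
  Position 21 ')': depth becomes 0
Maximum depth reached: 4

4


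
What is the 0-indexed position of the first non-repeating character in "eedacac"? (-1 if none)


Input: eedacac
Character frequencies:
  'a': 2
  'c': 2
  'd': 1
  'e': 2
Scanning left to right for freq == 1:
  Position 0 ('e'): freq=2, skip
  Position 1 ('e'): freq=2, skip
  Position 2 ('d'): unique! => answer = 2

2


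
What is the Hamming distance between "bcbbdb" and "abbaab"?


Comparing "bcbbdb" and "abbaab" position by position:
  Position 0: 'b' vs 'a' => differ
  Position 1: 'c' vs 'b' => differ
  Position 2: 'b' vs 'b' => same
  Position 3: 'b' vs 'a' => differ
  Position 4: 'd' vs 'a' => differ
  Position 5: 'b' vs 'b' => same
Total differences (Hamming distance): 4

4


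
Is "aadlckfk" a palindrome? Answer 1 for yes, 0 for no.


Input: aadlckfk
Reversed: kfkcldaa
  Compare pos 0 ('a') with pos 7 ('k'): MISMATCH
  Compare pos 1 ('a') with pos 6 ('f'): MISMATCH
  Compare pos 2 ('d') with pos 5 ('k'): MISMATCH
  Compare pos 3 ('l') with pos 4 ('c'): MISMATCH
Result: not a palindrome

0


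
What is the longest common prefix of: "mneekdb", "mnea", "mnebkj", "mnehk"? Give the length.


Words: mneekdb, mnea, mnebkj, mnehk
  Position 0: all 'm' => match
  Position 1: all 'n' => match
  Position 2: all 'e' => match
  Position 3: ('e', 'a', 'b', 'h') => mismatch, stop
LCP = "mne" (length 3)

3


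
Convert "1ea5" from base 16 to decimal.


Input: "1ea5" in base 16
Positional expansion:
  Digit '1' (value 1) x 16^3 = 4096
  Digit 'e' (value 14) x 16^2 = 3584
  Digit 'a' (value 10) x 16^1 = 160
  Digit '5' (value 5) x 16^0 = 5
Sum = 7845

7845


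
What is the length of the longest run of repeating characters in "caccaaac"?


Input: "caccaaac"
Scanning for longest run:
  Position 1 ('a'): new char, reset run to 1
  Position 2 ('c'): new char, reset run to 1
  Position 3 ('c'): continues run of 'c', length=2
  Position 4 ('a'): new char, reset run to 1
  Position 5 ('a'): continues run of 'a', length=2
  Position 6 ('a'): continues run of 'a', length=3
  Position 7 ('c'): new char, reset run to 1
Longest run: 'a' with length 3

3


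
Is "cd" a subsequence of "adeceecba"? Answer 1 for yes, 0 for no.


Check if "cd" is a subsequence of "adeceecba"
Greedy scan:
  Position 0 ('a'): no match needed
  Position 1 ('d'): no match needed
  Position 2 ('e'): no match needed
  Position 3 ('c'): matches sub[0] = 'c'
  Position 4 ('e'): no match needed
  Position 5 ('e'): no match needed
  Position 6 ('c'): no match needed
  Position 7 ('b'): no match needed
  Position 8 ('a'): no match needed
Only matched 1/2 characters => not a subsequence

0


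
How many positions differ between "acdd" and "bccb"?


Comparing "acdd" and "bccb" position by position:
  Position 0: 'a' vs 'b' => DIFFER
  Position 1: 'c' vs 'c' => same
  Position 2: 'd' vs 'c' => DIFFER
  Position 3: 'd' vs 'b' => DIFFER
Positions that differ: 3

3


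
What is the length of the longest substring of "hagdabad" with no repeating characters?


Input: "hagdabad"
Sliding window (track last position of each char):
  Position 0 ('h'): window [0,0] length 1 -- new best
  Position 1 ('a'): window [0,1] length 2 -- new best
  Position 2 ('g'): window [0,2] length 3 -- new best
  Position 3 ('d'): window [0,3] length 4 -- new best
  Position 4 ('a'): repeat (last at 1), move window start to 2
  Position 4 ('a'): window [2,4] length 3
  Position 5 ('b'): window [2,5] length 4
  Position 6 ('a'): repeat (last at 4), move window start to 5
  Position 6 ('a'): window [5,6] length 2
  Position 7 ('d'): window [5,7] length 3
Longest substring with no repeats: "hagd" with length 4

4


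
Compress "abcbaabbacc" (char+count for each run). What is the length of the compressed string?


Input: abcbaabbacc
Runs:
  'a' x 1 => "a1"
  'b' x 1 => "b1"
  'c' x 1 => "c1"
  'b' x 1 => "b1"
  'a' x 2 => "a2"
  'b' x 2 => "b2"
  'a' x 1 => "a1"
  'c' x 2 => "c2"
Compressed: "a1b1c1b1a2b2a1c2"
Compressed length: 16

16


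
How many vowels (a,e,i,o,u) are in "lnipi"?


Input: lnipi
Checking each character:
  'l' at position 0: consonant
  'n' at position 1: consonant
  'i' at position 2: vowel (running total: 1)
  'p' at position 3: consonant
  'i' at position 4: vowel (running total: 2)
Total vowels: 2

2


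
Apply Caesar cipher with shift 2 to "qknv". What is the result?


Caesar cipher: shift "qknv" by 2
  'q' (pos 16) + 2 = pos 18 = 's'
  'k' (pos 10) + 2 = pos 12 = 'm'
  'n' (pos 13) + 2 = pos 15 = 'p'
  'v' (pos 21) + 2 = pos 23 = 'x'
Result: smpx

smpx


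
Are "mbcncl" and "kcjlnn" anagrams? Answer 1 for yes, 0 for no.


Strings: "mbcncl", "kcjlnn"
Sorted first:  bcclmn
Sorted second: cjklnn
Differ at position 0: 'b' vs 'c' => not anagrams

0


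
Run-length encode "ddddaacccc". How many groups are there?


Input: ddddaacccc
Scanning for consecutive runs:
  Group 1: 'd' x 4 (positions 0-3)
  Group 2: 'a' x 2 (positions 4-5)
  Group 3: 'c' x 4 (positions 6-9)
Total groups: 3

3


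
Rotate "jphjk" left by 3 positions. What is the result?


Input: "jphjk", rotate left by 3
First 3 characters: "jph"
Remaining characters: "jk"
Concatenate remaining + first: "jk" + "jph" = "jkjph"

jkjph


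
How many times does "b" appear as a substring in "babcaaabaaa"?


Searching for "b" in "babcaaabaaa"
Scanning each position:
  Position 0: "b" => MATCH
  Position 1: "a" => no
  Position 2: "b" => MATCH
  Position 3: "c" => no
  Position 4: "a" => no
  Position 5: "a" => no
  Position 6: "a" => no
  Position 7: "b" => MATCH
  Position 8: "a" => no
  Position 9: "a" => no
  Position 10: "a" => no
Total occurrences: 3

3


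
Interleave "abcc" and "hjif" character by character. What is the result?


Interleaving "abcc" and "hjif":
  Position 0: 'a' from first, 'h' from second => "ah"
  Position 1: 'b' from first, 'j' from second => "bj"
  Position 2: 'c' from first, 'i' from second => "ci"
  Position 3: 'c' from first, 'f' from second => "cf"
Result: ahbjcicf

ahbjcicf


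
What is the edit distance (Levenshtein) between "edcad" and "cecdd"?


Computing edit distance: "edcad" -> "cecdd"
DP table:
           c    e    c    d    d
      0    1    2    3    4    5
  e   1    1    1    2    3    4
  d   2    2    2    2    2    3
  c   3    2    3    2    3    3
  a   4    3    3    3    3    4
  d   5    4    4    4    3    3
Edit distance = dp[5][5] = 3

3


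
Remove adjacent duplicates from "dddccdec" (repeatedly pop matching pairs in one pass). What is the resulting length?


Input: dddccdec
Stack-based adjacent duplicate removal:
  Read 'd': push. Stack: d
  Read 'd': matches stack top 'd' => pop. Stack: (empty)
  Read 'd': push. Stack: d
  Read 'c': push. Stack: dc
  Read 'c': matches stack top 'c' => pop. Stack: d
  Read 'd': matches stack top 'd' => pop. Stack: (empty)
  Read 'e': push. Stack: e
  Read 'c': push. Stack: ec
Final stack: "ec" (length 2)

2


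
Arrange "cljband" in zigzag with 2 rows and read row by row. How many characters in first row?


Zigzag "cljband" into 2 rows:
Placing characters:
  'c' => row 0
  'l' => row 1
  'j' => row 0
  'b' => row 1
  'a' => row 0
  'n' => row 1
  'd' => row 0
Rows:
  Row 0: "cjad"
  Row 1: "lbn"
First row length: 4

4


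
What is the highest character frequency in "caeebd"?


Input: caeebd
Character counts:
  'a': 1
  'b': 1
  'c': 1
  'd': 1
  'e': 2
Maximum frequency: 2

2


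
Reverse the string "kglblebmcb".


Input: kglblebmcb
Reading characters right to left:
  Position 9: 'b'
  Position 8: 'c'
  Position 7: 'm'
  Position 6: 'b'
  Position 5: 'e'
  Position 4: 'l'
  Position 3: 'b'
  Position 2: 'l'
  Position 1: 'g'
  Position 0: 'k'
Reversed: bcmbelblgk

bcmbelblgk


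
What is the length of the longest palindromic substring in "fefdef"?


Input: "fefdef"
Checking substrings for palindromes:
  [0:3] "fef" (len 3) => palindrome
Longest palindromic substring: "fef" with length 3

3


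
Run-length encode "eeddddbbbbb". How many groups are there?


Input: eeddddbbbbb
Scanning for consecutive runs:
  Group 1: 'e' x 2 (positions 0-1)
  Group 2: 'd' x 4 (positions 2-5)
  Group 3: 'b' x 5 (positions 6-10)
Total groups: 3

3


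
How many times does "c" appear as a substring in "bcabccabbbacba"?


Searching for "c" in "bcabccabbbacba"
Scanning each position:
  Position 0: "b" => no
  Position 1: "c" => MATCH
  Position 2: "a" => no
  Position 3: "b" => no
  Position 4: "c" => MATCH
  Position 5: "c" => MATCH
  Position 6: "a" => no
  Position 7: "b" => no
  Position 8: "b" => no
  Position 9: "b" => no
  Position 10: "a" => no
  Position 11: "c" => MATCH
  Position 12: "b" => no
  Position 13: "a" => no
Total occurrences: 4

4


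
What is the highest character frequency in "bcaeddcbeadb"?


Input: bcaeddcbeadb
Character counts:
  'a': 2
  'b': 3
  'c': 2
  'd': 3
  'e': 2
Maximum frequency: 3

3


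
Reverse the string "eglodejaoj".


Input: eglodejaoj
Reading characters right to left:
  Position 9: 'j'
  Position 8: 'o'
  Position 7: 'a'
  Position 6: 'j'
  Position 5: 'e'
  Position 4: 'd'
  Position 3: 'o'
  Position 2: 'l'
  Position 1: 'g'
  Position 0: 'e'
Reversed: joajedolge

joajedolge


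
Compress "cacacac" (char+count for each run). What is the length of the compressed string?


Input: cacacac
Runs:
  'c' x 1 => "c1"
  'a' x 1 => "a1"
  'c' x 1 => "c1"
  'a' x 1 => "a1"
  'c' x 1 => "c1"
  'a' x 1 => "a1"
  'c' x 1 => "c1"
Compressed: "c1a1c1a1c1a1c1"
Compressed length: 14

14


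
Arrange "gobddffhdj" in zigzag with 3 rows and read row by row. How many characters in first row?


Zigzag "gobddffhdj" into 3 rows:
Placing characters:
  'g' => row 0
  'o' => row 1
  'b' => row 2
  'd' => row 1
  'd' => row 0
  'f' => row 1
  'f' => row 2
  'h' => row 1
  'd' => row 0
  'j' => row 1
Rows:
  Row 0: "gdd"
  Row 1: "odfhj"
  Row 2: "bf"
First row length: 3

3


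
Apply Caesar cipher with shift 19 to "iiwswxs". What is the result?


Caesar cipher: shift "iiwswxs" by 19
  'i' (pos 8) + 19 = pos 1 = 'b'
  'i' (pos 8) + 19 = pos 1 = 'b'
  'w' (pos 22) + 19 = pos 15 = 'p'
  's' (pos 18) + 19 = pos 11 = 'l'
  'w' (pos 22) + 19 = pos 15 = 'p'
  'x' (pos 23) + 19 = pos 16 = 'q'
  's' (pos 18) + 19 = pos 11 = 'l'
Result: bbplpql

bbplpql


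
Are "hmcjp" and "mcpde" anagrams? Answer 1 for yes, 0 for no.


Strings: "hmcjp", "mcpde"
Sorted first:  chjmp
Sorted second: cdemp
Differ at position 1: 'h' vs 'd' => not anagrams

0


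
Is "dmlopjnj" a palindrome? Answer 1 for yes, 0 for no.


Input: dmlopjnj
Reversed: jnjpolmd
  Compare pos 0 ('d') with pos 7 ('j'): MISMATCH
  Compare pos 1 ('m') with pos 6 ('n'): MISMATCH
  Compare pos 2 ('l') with pos 5 ('j'): MISMATCH
  Compare pos 3 ('o') with pos 4 ('p'): MISMATCH
Result: not a palindrome

0


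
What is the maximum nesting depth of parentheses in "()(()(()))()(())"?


Input: "()(()(()))()(())"
Tracking depth:
  Position 0 '(': depth becomes 1
  Position 1 ')': depth becomes 0
  Position 2 '(': depth becomes 1
  Position 3 '(': depth becomes 2
  Position 4 ')': depth becomes 1
  Position 5 '(': depth becomes 2
  Position 6 '(': depth becomes 3
  Position 7 ')': depth becomes 2
  Position 8 ')': depth becomes 1
  Position 9 ')': depth becomes 0
  Position 10 '(': depth becomes 1
  Position 11 ')': depth becomes 0
  Position 12 '(': depth becomes 1
  Position 13 '(': depth becomes 2
  Position 14 ')': depth becomes 1
  Position 15 ')': depth becomes 0
Maximum depth reached: 3

3


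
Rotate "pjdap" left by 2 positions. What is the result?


Input: "pjdap", rotate left by 2
First 2 characters: "pj"
Remaining characters: "dap"
Concatenate remaining + first: "dap" + "pj" = "dappj"

dappj


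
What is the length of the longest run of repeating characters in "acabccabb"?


Input: "acabccabb"
Scanning for longest run:
  Position 1 ('c'): new char, reset run to 1
  Position 2 ('a'): new char, reset run to 1
  Position 3 ('b'): new char, reset run to 1
  Position 4 ('c'): new char, reset run to 1
  Position 5 ('c'): continues run of 'c', length=2
  Position 6 ('a'): new char, reset run to 1
  Position 7 ('b'): new char, reset run to 1
  Position 8 ('b'): continues run of 'b', length=2
Longest run: 'c' with length 2

2


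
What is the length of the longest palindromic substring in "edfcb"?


Input: "edfcb"
Checking substrings for palindromes:
  No multi-char palindromic substrings found
Longest palindromic substring: "e" with length 1

1


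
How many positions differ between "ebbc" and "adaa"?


Comparing "ebbc" and "adaa" position by position:
  Position 0: 'e' vs 'a' => DIFFER
  Position 1: 'b' vs 'd' => DIFFER
  Position 2: 'b' vs 'a' => DIFFER
  Position 3: 'c' vs 'a' => DIFFER
Positions that differ: 4

4


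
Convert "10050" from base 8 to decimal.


Input: "10050" in base 8
Positional expansion:
  Digit '1' (value 1) x 8^4 = 4096
  Digit '0' (value 0) x 8^3 = 0
  Digit '0' (value 0) x 8^2 = 0
  Digit '5' (value 5) x 8^1 = 40
  Digit '0' (value 0) x 8^0 = 0
Sum = 4136

4136


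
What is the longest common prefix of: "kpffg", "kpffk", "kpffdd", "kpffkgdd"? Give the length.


Words: kpffg, kpffk, kpffdd, kpffkgdd
  Position 0: all 'k' => match
  Position 1: all 'p' => match
  Position 2: all 'f' => match
  Position 3: all 'f' => match
  Position 4: ('g', 'k', 'd', 'k') => mismatch, stop
LCP = "kpff" (length 4)

4


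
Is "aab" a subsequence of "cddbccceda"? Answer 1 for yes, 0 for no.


Check if "aab" is a subsequence of "cddbccceda"
Greedy scan:
  Position 0 ('c'): no match needed
  Position 1 ('d'): no match needed
  Position 2 ('d'): no match needed
  Position 3 ('b'): no match needed
  Position 4 ('c'): no match needed
  Position 5 ('c'): no match needed
  Position 6 ('c'): no match needed
  Position 7 ('e'): no match needed
  Position 8 ('d'): no match needed
  Position 9 ('a'): matches sub[0] = 'a'
Only matched 1/3 characters => not a subsequence

0


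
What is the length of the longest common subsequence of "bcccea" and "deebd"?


LCS of "bcccea" and "deebd"
DP table:
           d    e    e    b    d
      0    0    0    0    0    0
  b   0    0    0    0    1    1
  c   0    0    0    0    1    1
  c   0    0    0    0    1    1
  c   0    0    0    0    1    1
  e   0    0    1    1    1    1
  a   0    0    1    1    1    1
LCS length = dp[6][5] = 1

1


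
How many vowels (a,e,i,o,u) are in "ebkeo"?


Input: ebkeo
Checking each character:
  'e' at position 0: vowel (running total: 1)
  'b' at position 1: consonant
  'k' at position 2: consonant
  'e' at position 3: vowel (running total: 2)
  'o' at position 4: vowel (running total: 3)
Total vowels: 3

3


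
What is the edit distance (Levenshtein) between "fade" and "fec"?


Computing edit distance: "fade" -> "fec"
DP table:
           f    e    c
      0    1    2    3
  f   1    0    1    2
  a   2    1    1    2
  d   3    2    2    2
  e   4    3    2    3
Edit distance = dp[4][3] = 3

3


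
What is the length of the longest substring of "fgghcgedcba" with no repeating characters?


Input: "fgghcgedcba"
Sliding window (track last position of each char):
  Position 0 ('f'): window [0,0] length 1 -- new best
  Position 1 ('g'): window [0,1] length 2 -- new best
  Position 2 ('g'): repeat (last at 1), move window start to 2
  Position 2 ('g'): window [2,2] length 1
  Position 3 ('h'): window [2,3] length 2
  Position 4 ('c'): window [2,4] length 3 -- new best
  Position 5 ('g'): repeat (last at 2), move window start to 3
  Position 5 ('g'): window [3,5] length 3
  Position 6 ('e'): window [3,6] length 4 -- new best
  Position 7 ('d'): window [3,7] length 5 -- new best
  Position 8 ('c'): repeat (last at 4), move window start to 5
  Position 8 ('c'): window [5,8] length 4
  Position 9 ('b'): window [5,9] length 5
  Position 10 ('a'): window [5,10] length 6 -- new best
Longest substring with no repeats: "gedcba" with length 6

6


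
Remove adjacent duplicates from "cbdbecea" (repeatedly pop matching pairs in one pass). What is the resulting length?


Input: cbdbecea
Stack-based adjacent duplicate removal:
  Read 'c': push. Stack: c
  Read 'b': push. Stack: cb
  Read 'd': push. Stack: cbd
  Read 'b': push. Stack: cbdb
  Read 'e': push. Stack: cbdbe
  Read 'c': push. Stack: cbdbec
  Read 'e': push. Stack: cbdbece
  Read 'a': push. Stack: cbdbecea
Final stack: "cbdbecea" (length 8)

8


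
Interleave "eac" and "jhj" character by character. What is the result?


Interleaving "eac" and "jhj":
  Position 0: 'e' from first, 'j' from second => "ej"
  Position 1: 'a' from first, 'h' from second => "ah"
  Position 2: 'c' from first, 'j' from second => "cj"
Result: ejahcj

ejahcj


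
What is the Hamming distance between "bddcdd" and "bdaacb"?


Comparing "bddcdd" and "bdaacb" position by position:
  Position 0: 'b' vs 'b' => same
  Position 1: 'd' vs 'd' => same
  Position 2: 'd' vs 'a' => differ
  Position 3: 'c' vs 'a' => differ
  Position 4: 'd' vs 'c' => differ
  Position 5: 'd' vs 'b' => differ
Total differences (Hamming distance): 4

4


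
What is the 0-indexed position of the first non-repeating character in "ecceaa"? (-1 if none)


Input: ecceaa
Character frequencies:
  'a': 2
  'c': 2
  'e': 2
Scanning left to right for freq == 1:
  Position 0 ('e'): freq=2, skip
  Position 1 ('c'): freq=2, skip
  Position 2 ('c'): freq=2, skip
  Position 3 ('e'): freq=2, skip
  Position 4 ('a'): freq=2, skip
  Position 5 ('a'): freq=2, skip
  No unique character found => answer = -1

-1


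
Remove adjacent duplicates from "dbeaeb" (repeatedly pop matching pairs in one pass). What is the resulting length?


Input: dbeaeb
Stack-based adjacent duplicate removal:
  Read 'd': push. Stack: d
  Read 'b': push. Stack: db
  Read 'e': push. Stack: dbe
  Read 'a': push. Stack: dbea
  Read 'e': push. Stack: dbeae
  Read 'b': push. Stack: dbeaeb
Final stack: "dbeaeb" (length 6)

6


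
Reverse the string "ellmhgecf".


Input: ellmhgecf
Reading characters right to left:
  Position 8: 'f'
  Position 7: 'c'
  Position 6: 'e'
  Position 5: 'g'
  Position 4: 'h'
  Position 3: 'm'
  Position 2: 'l'
  Position 1: 'l'
  Position 0: 'e'
Reversed: fceghmlle

fceghmlle


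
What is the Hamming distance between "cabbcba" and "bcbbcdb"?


Comparing "cabbcba" and "bcbbcdb" position by position:
  Position 0: 'c' vs 'b' => differ
  Position 1: 'a' vs 'c' => differ
  Position 2: 'b' vs 'b' => same
  Position 3: 'b' vs 'b' => same
  Position 4: 'c' vs 'c' => same
  Position 5: 'b' vs 'd' => differ
  Position 6: 'a' vs 'b' => differ
Total differences (Hamming distance): 4

4


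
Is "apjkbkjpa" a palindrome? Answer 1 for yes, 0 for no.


Input: apjkbkjpa
Reversed: apjkbkjpa
  Compare pos 0 ('a') with pos 8 ('a'): match
  Compare pos 1 ('p') with pos 7 ('p'): match
  Compare pos 2 ('j') with pos 6 ('j'): match
  Compare pos 3 ('k') with pos 5 ('k'): match
Result: palindrome

1
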